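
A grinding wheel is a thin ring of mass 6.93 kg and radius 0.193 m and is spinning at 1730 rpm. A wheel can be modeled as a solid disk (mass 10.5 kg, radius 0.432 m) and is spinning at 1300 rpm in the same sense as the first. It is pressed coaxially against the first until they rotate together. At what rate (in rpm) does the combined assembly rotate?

The coupling torques are internal; angular momentum about the shared axis is conserved.
Moments of inertia: I_A = (6.93)(0.193)² = 0.2581 kg·m²; I_B = ½(10.5)(0.432)² = 0.9798 kg·m².
Taking A's sense as positive: L = (0.2581)(1730) + (0.9798)(1300) = 1720 kg·m²·rpm.
Combined I = 0.2581 + 0.9798 = 1.238 kg·m².
ω_f = L / I = 1720 / 1.238 = 1390 rpm.

|ω_f| ≈ 1390 rpm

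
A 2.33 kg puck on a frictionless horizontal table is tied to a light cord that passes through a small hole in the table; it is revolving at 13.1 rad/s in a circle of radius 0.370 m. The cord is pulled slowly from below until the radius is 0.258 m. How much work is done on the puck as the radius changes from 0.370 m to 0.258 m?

W ≈ 28.9 J

No torque about the axis ⇒ m r₁² ω₁ = m r₂² ω₂.
ω₂ = ω₁ (r₁/r₂)² = (13.1)(0.370/0.258)² = 26.94 rad/s.
W = ΔKE = ½m(v₂² − v₁²) = 28.92 J.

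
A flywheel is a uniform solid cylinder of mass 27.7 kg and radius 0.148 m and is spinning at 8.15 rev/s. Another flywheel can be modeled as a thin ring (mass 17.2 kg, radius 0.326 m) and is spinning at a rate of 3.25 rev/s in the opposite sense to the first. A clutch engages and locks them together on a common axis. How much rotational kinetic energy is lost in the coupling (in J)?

The coupling torques are internal; angular momentum about the shared axis is conserved.
Moments of inertia: I_A = ½(27.7)(0.148)² = 0.3034 kg·m²; I_B = (17.2)(0.326)² = 1.828 kg·m².
Taking A's sense as positive: L = (0.3034)(8.15) − (1.828)(3.25) = -3.468 kg·m²·rev/s.
Combined I = 0.3034 + 1.828 = 2.131 kg·m².
ω_f = L / I = -3.468 / 2.131 = -1.627 rev/s.
KE_i = ½ΣIω² = 778.9 J; KE_f = ½(2.131)(10.22)² = 111.4 J.

ΔKE lost ≈ 667 J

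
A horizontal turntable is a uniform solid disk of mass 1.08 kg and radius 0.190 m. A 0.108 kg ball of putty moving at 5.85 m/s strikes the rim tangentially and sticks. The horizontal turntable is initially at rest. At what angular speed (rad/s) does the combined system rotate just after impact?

|ω_f| ≈ 5.13 rad/s

The axle reaction passes through the axle and exerts no torque about it; angular momentum about the axle is conserved through the impact.
I_p = ½(1.08)(0.190)² = 0.01949 kg·m². Taking the sense of the ball of putty's angular momentum as positive, L_{ball} = m v R = (0.108)(5.85)(0.190) = 0.1200 kg·m²/s.
L_i = 0 + 0.1200 = 0.1200 kg·m²/s.
After sticking, I_f = I_p + m R² = 0.01949 + (0.108)(0.190)² = 0.02339 kg·m².
ω_f = L_i / I_f = 0.1200 / 0.02339 = 5.132 rad/s.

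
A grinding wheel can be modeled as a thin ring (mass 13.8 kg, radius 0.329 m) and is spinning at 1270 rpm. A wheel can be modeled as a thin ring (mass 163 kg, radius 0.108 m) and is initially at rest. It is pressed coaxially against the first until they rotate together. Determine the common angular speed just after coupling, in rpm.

|ω_f| ≈ 559 rpm

No external torque acts about the common axis, so total angular momentum is conserved.
Moments of inertia: I_A = (13.8)(0.329)² = 1.494 kg·m²; I_B = (163)(0.108)² = 1.901 kg·m².
Taking A's sense as positive: L = (1.494)(1270) = 1897 kg·m²·rpm.
Combined I = 1.494 + 1.901 = 3.395 kg·m².
ω_f = L / I = 1897 / 3.395 = 558.8 rpm.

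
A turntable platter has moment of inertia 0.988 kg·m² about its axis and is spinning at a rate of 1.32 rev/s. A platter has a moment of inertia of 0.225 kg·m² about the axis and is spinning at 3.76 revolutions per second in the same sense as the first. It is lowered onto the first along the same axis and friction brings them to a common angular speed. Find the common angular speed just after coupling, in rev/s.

|ω_f| ≈ 1.77 rev/s

No external torque acts about the common axis, so total angular momentum is conserved.
Taking A's sense as positive: L = (0.9880)(1.32) + (0.2250)(3.76) = 2.150 kg·m²·rev/s.
Combined I = 0.9880 + 0.2250 = 1.213 kg·m².
ω_f = L / I = 2.150 / 1.213 = 1.773 rev/s.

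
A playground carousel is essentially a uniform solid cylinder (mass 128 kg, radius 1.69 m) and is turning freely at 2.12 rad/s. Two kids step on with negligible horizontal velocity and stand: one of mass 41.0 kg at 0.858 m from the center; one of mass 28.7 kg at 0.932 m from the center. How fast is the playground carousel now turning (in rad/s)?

ω_f ≈ 1.63 rad/s

No external torque acts about the center; L_before = L_after.
I_p = ½(128)(1.69)² = 182.8 kg·m².
Added inertia Σmr² = (41.0)(0.858)² + (28.7)(0.932)² = 55.11 kg·m²; I_f = 182.8 + 55.11 = 237.9 kg·m².
ω_f = I_p ω_i / I_f = (182.8)(2.12) / 237.9 = 1.629 rad/s.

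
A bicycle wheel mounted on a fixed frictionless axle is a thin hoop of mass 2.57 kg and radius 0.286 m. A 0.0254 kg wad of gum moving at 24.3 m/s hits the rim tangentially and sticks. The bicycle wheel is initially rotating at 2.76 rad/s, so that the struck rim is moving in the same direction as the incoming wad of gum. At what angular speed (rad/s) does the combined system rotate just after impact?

The axle reaction passes through the axle and exerts no torque about it; angular momentum about the axle is conserved through the impact.
I_p = (2.57)(0.286)² = 0.2102 kg·m². Taking the sense of the wad of gum's angular momentum as positive, L_{wad} = m v R = (0.0254)(24.3)(0.286) = 0.1765 kg·m²/s.
L_i = +I_p ω_p + m v R = +(0.2102)(2.76) + 0.1765 = 0.7567 kg·m²/s.
After sticking, I_f = I_p + m R² = 0.2102 + (0.0254)(0.286)² = 0.2123 kg·m².
ω_f = L_i / I_f = 0.7567 / 0.2123 = 3.565 rad/s.

|ω_f| ≈ 3.56 rad/s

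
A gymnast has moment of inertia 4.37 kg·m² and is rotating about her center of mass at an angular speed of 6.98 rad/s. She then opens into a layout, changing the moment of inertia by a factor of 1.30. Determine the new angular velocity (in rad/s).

ω₂ ≈ 5.37 rad/s

Angular momentum about the spin axis is conserved since the torque about it is zero.
I₂ = 1.30 × 4.37 = 5.681 kg·m².
ω₂ = I₁ω₁ / I₂ = (4.370)(6.98 rad/s) / (5.681) = 5.369 rad/s.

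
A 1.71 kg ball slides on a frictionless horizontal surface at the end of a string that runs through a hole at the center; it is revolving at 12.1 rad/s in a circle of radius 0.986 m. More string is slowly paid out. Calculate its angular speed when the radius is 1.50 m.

ω₂ ≈ 5.23 rad/s

The constraining force is radial, so m r² ω about the center is conserved.
ω₂ = ω₁ (r₁/r₂)² = (12.1)(0.986/1.50)² = 5.228 rad/s.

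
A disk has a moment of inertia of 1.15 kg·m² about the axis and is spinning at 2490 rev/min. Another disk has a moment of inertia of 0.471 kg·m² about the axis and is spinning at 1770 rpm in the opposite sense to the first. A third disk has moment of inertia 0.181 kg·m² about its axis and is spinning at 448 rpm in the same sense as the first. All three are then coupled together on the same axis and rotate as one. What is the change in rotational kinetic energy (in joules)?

No external torque acts about the common axis, so total angular momentum is conserved.
Taking A's sense as positive: L = (1.150)(2490) − (0.4710)(1770) + (0.1810)(448) = 2111 kg·m²·rpm.
Combined I = 1.150 + 0.4710 + 0.1810 = 1.802 kg·m².
ω_f = L / I = 2111 / 1.802 = 1171 rpm.
KE_i = ½ΣIω² = 47390 J; KE_f = ½(1.802)(122.7)² = 13560 J.

ΔKE ≈ -33800 J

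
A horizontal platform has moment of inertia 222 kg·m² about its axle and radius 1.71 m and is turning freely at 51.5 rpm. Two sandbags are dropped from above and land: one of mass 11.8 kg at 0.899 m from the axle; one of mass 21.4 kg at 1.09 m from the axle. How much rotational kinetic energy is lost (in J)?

energy lost ≈ 439 J

No external torque acts about the axle; L_before = L_after.
Added inertia Σmr² = (11.8)(0.899)² + (21.4)(1.09)² = 34.96 kg·m²; I_f = 222.0 + 34.96 = 257.0 kg·m².
ω_f = I_p ω_i / I_f = (222.0)(51.5) / 257.0 = 44.49 rpm.
KE_i = ½(222.0)(5.393 rad/s)² = 3228 J; KE_f = ½(257.0)(4.659)² = 2789 J.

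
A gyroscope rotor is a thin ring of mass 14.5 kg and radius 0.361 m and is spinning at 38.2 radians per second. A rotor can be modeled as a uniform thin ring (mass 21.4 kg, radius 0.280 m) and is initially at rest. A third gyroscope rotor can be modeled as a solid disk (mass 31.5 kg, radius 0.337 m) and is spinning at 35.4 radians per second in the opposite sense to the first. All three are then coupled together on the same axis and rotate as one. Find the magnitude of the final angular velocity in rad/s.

|ω_f| ≈ 1.66 rad/s

The coupling torques are internal; angular momentum about the shared axis is conserved.
Moments of inertia: I_A = (14.5)(0.361)² = 1.890 kg·m²; I_B = (21.4)(0.280)² = 1.678 kg·m²; I_C = ½(31.5)(0.337)² = 1.789 kg·m².
Taking A's sense as positive: L = (1.890)(38.2) − (1.789)(35.4) = 8.864 kg·m²·rad/s.
Combined I = 1.890 + 1.678 + 1.789 = 5.356 kg·m².
ω_f = L / I = 8.864 / 5.356 = 1.655 rad/s.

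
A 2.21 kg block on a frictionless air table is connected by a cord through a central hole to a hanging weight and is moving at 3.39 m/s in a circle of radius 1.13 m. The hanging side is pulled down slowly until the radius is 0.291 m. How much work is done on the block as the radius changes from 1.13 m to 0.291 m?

W ≈ 179 J

Central (radial) force ⇒ zero torque about the center ⇒ m v r is constant.
v₂ = v₁ r₁ / r₂ = (3.39)(1.13) / (0.291) = 13.16 m/s.
W = ΔKE = ½m(v₂² − v₁²) = 178.8 J.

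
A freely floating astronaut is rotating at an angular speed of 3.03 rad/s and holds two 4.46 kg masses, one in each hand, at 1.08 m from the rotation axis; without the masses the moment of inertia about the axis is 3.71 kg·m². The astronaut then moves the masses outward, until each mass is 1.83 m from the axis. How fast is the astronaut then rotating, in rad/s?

With no external torque about the axis, L is conserved: I₁ω₁ = I₂ω₂.
I₁ = 3.71 + 2(4.46)(1.08)² = 14.11 kg·m²; I₂ = 3.71 + 2(4.46)(1.83)² = 33.58 kg·m².
ω₂ = I₁ω₁ / I₂ = (14.11)(3.03 rad/s) / (33.58) = 1.273 rad/s.

ω₂ ≈ 1.27 rad/s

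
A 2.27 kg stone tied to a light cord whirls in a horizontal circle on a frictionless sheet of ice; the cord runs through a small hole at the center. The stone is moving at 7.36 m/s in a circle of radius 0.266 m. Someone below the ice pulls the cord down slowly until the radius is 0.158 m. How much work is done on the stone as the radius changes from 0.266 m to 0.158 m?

The only horizontal force on the mass is along the cord (radial), so it exerts no torque about the hole and angular momentum m v r is conserved.
v₂ = v₁ r₁ / r₂ = (7.36)(0.266) / (0.158) = 12.39 m/s.
W = ΔKE = ½m(v₂² − v₁²) = 112.8 J.

W ≈ 113 J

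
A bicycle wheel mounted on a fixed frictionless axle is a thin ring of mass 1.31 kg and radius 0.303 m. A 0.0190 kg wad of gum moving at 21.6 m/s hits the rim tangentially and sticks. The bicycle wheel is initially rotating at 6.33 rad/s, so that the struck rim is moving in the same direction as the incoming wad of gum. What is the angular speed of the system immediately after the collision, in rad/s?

About the axle the impulsive forces during the collision are internal, so angular momentum about that axis is conserved.
I_p = (1.31)(0.303)² = 0.1203 kg·m². Taking the sense of the wad of gum's angular momentum as positive, L_{wad} = m v R = (0.0190)(21.6)(0.303) = 0.1244 kg·m²/s.
L_i = +I_p ω_p + m v R = +(0.1203)(6.33) + 0.1244 = 0.8857 kg·m²/s.
After sticking, I_f = I_p + m R² = 0.1203 + (0.0190)(0.303)² = 0.1220 kg·m².
ω_f = L_i / I_f = 0.8857 / 0.1220 = 7.259 rad/s.

|ω_f| ≈ 7.26 rad/s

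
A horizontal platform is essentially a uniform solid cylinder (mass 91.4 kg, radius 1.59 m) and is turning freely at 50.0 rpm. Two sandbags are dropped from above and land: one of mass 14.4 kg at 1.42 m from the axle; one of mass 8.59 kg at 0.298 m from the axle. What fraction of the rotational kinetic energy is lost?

The added mass arrives with no angular momentum about the axle, and any external torque about the axle is negligible, so the system's angular momentum is conserved.
I_p = ½(91.4)(1.59)² = 115.5 kg·m².
Added inertia Σmr² = (14.4)(1.42)² + (8.59)(0.298)² = 29.80 kg·m²; I_f = 115.5 + 29.80 = 145.3 kg·m².
ω_f = I_p ω_i / I_f = (115.5)(50.0) / 145.3 = 39.75 rpm.
KE_i = ½(115.5)(5.236 rad/s)² = 1584 J; KE_f = ½(145.3)(4.162)² = 1259 J.
Fraction lost = 0.2050.

fraction ≈ 0.205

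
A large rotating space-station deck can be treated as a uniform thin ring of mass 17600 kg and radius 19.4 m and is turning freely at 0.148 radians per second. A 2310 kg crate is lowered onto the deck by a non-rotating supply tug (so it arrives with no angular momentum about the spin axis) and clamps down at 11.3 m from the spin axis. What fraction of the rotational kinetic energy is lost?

fraction ≈ 0.0426

The added mass arrives with no angular momentum about the spin axis, and any external torque about the spin axis is negligible, so the system's angular momentum is conserved.
I_p = (17600)(19.4)² = 6.624e+06 kg·m².
Added inertia Σmr² = (2310)(11.3)² = 2.950e+05 kg·m²; I_f = 6.624e+06 + 2.950e+05 = 6.919e+06 kg·m².
ω_f = I_p ω_i / I_f = (6.624e+06)(0.148) / 6.919e+06 = 0.1417 rad/s.
KE_i = ½(6.624e+06)(0.1480 rad/s)² = 72550 J; KE_f = ½(6.919e+06)(0.1417)² = 69450 J.
Fraction lost = 0.04263.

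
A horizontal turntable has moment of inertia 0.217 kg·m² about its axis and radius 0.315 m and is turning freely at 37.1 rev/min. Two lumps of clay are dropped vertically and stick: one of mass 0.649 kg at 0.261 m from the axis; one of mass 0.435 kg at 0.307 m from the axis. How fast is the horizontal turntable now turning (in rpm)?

ω_f ≈ 26.6 rpm

The added mass arrives with no angular momentum about the axis, and any external torque about the axis is negligible, so the system's angular momentum is conserved.
Added inertia Σmr² = (0.649)(0.261)² + (0.435)(0.307)² = 0.08521 kg·m²; I_f = 0.2170 + 0.08521 = 0.3022 kg·m².
ω_f = I_p ω_i / I_f = (0.2170)(37.1) / 0.3022 = 26.64 rpm.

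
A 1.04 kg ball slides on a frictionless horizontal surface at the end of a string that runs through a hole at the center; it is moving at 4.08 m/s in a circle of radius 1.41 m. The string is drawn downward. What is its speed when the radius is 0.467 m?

v₂ ≈ 12.3 m/s

The only horizontal force on the mass is along the cord (radial), so it exerts no torque about the hole and angular momentum m v r is conserved.
v₂ = v₁ r₁ / r₂ = (4.08)(1.41) / (0.467) = 12.32 m/s.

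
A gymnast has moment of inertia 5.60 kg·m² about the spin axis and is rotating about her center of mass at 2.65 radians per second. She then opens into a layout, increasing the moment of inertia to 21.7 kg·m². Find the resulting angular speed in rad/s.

Angular momentum about the spin axis is conserved since the torque about it is zero.
ω₂ = I₁ω₁ / I₂ = (5.600)(2.65 rad/s) / (21.70) = 0.6839 rad/s.

ω₂ ≈ 0.684 rad/s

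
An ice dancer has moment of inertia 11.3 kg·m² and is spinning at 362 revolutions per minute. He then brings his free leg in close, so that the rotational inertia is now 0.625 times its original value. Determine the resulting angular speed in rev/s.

Angular momentum about the spin axis is conserved since the torque about it is zero.
I₂ = 0.625 × 11.3 = 7.062 kg·m².
ω₂ = I₁ω₁ / I₂ = (11.30)(362 rpm) / (7.062) = 579.2 rpm = 9.653 rev/s.

ω₂ ≈ 9.65 rev/s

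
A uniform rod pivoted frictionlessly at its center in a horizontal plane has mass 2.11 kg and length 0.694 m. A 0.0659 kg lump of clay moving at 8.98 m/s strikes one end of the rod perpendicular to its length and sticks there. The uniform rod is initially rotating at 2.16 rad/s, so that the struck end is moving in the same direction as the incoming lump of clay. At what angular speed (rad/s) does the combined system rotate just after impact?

|ω_f| ≈ 4.19 rad/s

About the pivot the impulsive forces during the collision are internal, so angular momentum about that axis is conserved.
I_p = (1/12)(2.11)(0.694)² = 0.08469 kg·m². Taking the sense of the lump of clay's angular momentum as positive, L_{lump} = m v R = (0.0659)(8.98)(0.694/2) = 0.2053 kg·m²/s.
L_i = +I_p ω_p + m v R = +(0.08469)(2.16) + 0.2053 = 0.3883 kg·m²/s.
After sticking, I_f = I_p + m R² = 0.08469 + (0.0659)(0.694/2)² = 0.09262 kg·m².
ω_f = L_i / I_f = 0.3883 / 0.09262 = 4.192 rad/s.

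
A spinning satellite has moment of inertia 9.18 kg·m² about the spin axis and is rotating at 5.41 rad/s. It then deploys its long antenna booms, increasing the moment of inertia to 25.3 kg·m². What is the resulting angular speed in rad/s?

ω₂ ≈ 1.96 rad/s

No external torque acts about the spin axis, so angular momentum is conserved.
ω₂ = I₁ω₁ / I₂ = (9.180)(5.41 rad/s) / (25.30) = 1.963 rad/s.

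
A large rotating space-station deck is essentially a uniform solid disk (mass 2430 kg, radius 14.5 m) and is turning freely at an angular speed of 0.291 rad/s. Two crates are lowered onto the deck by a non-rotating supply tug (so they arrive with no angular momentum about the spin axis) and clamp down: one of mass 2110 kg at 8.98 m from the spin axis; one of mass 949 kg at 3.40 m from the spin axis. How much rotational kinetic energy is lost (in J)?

energy lost ≈ 4490 J

The added mass arrives with no angular momentum about the spin axis, and any external torque about the spin axis is negligible, so the system's angular momentum is conserved.
I_p = ½(2430)(14.5)² = 2.555e+05 kg·m².
Added inertia Σmr² = (2110)(8.98)² + (949)(3.40)² = 1.811e+05 kg·m²; I_f = 2.555e+05 + 1.811e+05 = 4.366e+05 kg·m².
ω_f = I_p ω_i / I_f = (2.555e+05)(0.291) / 4.366e+05 = 0.1703 rad/s.
KE_i = ½(2.555e+05)(0.2910 rad/s)² = 10820 J; KE_f = ½(4.366e+05)(0.1703)² = 6329 J.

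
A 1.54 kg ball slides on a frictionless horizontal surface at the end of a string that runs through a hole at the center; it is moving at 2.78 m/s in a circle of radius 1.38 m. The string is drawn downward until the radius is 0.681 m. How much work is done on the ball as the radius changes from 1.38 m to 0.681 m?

The only horizontal force on the mass is along the cord (radial), so it exerts no torque about the hole and angular momentum m v r is conserved.
v₂ = v₁ r₁ / r₂ = (2.78)(1.38) / (0.681) = 5.633 m/s.
W = ΔKE = ½m(v₂² − v₁²) = 18.49 J.

W ≈ 18.5 J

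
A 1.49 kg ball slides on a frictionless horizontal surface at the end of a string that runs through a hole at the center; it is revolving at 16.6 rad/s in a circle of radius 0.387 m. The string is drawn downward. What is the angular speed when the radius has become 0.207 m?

ω₂ ≈ 58.0 rad/s

The constraining force is radial, so m r² ω about the center is conserved.
ω₂ = ω₁ (r₁/r₂)² = (16.6)(0.387/0.207)² = 58.02 rad/s.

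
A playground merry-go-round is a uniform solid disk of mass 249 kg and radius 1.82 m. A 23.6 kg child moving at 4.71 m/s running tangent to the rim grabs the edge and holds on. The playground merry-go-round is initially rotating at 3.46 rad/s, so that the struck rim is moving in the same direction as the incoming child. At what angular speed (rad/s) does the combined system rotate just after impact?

|ω_f| ≈ 3.32 rad/s

The axle reaction passes through the axle and exerts no torque about it; angular momentum about the axle is conserved through the impact.
I_p = ½(249)(1.82)² = 412.4 kg·m². Taking the sense of the child's angular momentum as positive, L_{child} = m v R = (23.6)(4.71)(1.82) = 202.3 kg·m²/s.
L_i = +I_p ω_p + m v R = +(412.4)(3.46) + 202.3 = 1629 kg·m²/s.
After sticking, I_f = I_p + m R² = 412.4 + (23.6)(1.82)² = 490.6 kg·m².
ω_f = L_i / I_f = 1629 / 490.6 = 3.321 rad/s.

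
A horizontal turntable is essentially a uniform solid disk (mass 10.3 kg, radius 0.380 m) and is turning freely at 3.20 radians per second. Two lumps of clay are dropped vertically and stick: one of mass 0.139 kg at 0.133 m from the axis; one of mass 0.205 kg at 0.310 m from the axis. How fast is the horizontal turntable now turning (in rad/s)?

The added mass arrives with no angular momentum about the axis, and any external torque about the axis is negligible, so the system's angular momentum is conserved.
I_p = ½(10.3)(0.380)² = 0.7437 kg·m².
Added inertia Σmr² = (0.139)(0.133)² + (0.205)(0.310)² = 0.02216 kg·m²; I_f = 0.7437 + 0.02216 = 0.7658 kg·m².
ω_f = I_p ω_i / I_f = (0.7437)(3.20) / 0.7658 = 3.107 rad/s.

ω_f ≈ 3.11 rad/s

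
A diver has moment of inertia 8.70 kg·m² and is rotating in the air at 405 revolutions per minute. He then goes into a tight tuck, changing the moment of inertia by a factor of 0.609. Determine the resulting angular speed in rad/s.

With no external torque about the axis, L is conserved: I₁ω₁ = I₂ω₂.
I₂ = 0.609 × 8.70 = 5.298 kg·m².
ω₂ = I₁ω₁ / I₂ = (8.700)(405 rpm) / (5.298) = 665.0 rpm = 69.64 rad/s.

ω₂ ≈ 69.6 rad/s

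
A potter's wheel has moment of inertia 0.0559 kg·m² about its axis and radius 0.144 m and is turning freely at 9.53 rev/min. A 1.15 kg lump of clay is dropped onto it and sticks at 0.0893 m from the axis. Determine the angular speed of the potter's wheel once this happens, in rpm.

ω_f ≈ 8.19 rpm

No external torque acts about the axis; L_before = L_after.
Added inertia Σmr² = (1.15)(0.0893)² = 0.009171 kg·m²; I_f = 0.05590 + 0.009171 = 0.06507 kg·m².
ω_f = I_p ω_i / I_f = (0.05590)(9.53) / 0.06507 = 8.187 rpm.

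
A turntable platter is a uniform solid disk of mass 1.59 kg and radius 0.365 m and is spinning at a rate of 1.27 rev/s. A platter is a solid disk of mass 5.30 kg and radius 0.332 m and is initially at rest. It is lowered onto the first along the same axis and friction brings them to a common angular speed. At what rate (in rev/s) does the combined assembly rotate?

No external torque acts about the common axis, so total angular momentum is conserved.
Moments of inertia: I_A = ½(1.59)(0.365)² = 0.1059 kg·m²; I_B = ½(5.30)(0.332)² = 0.2921 kg·m².
Taking A's sense as positive: L = (0.1059)(1.27) = 0.1345 kg·m²·rev/s.
Combined I = 0.1059 + 0.2921 = 0.3980 kg·m².
ω_f = L / I = 0.1345 / 0.3980 = 0.3380 rev/s.

|ω_f| ≈ 0.338 rev/s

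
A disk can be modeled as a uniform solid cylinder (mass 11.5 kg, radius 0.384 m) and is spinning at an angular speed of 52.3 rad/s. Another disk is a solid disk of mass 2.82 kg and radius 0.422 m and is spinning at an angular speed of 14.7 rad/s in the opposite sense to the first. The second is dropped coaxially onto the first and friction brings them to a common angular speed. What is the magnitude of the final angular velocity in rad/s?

The coupling torques are internal; angular momentum about the shared axis is conserved.
Moments of inertia: I_A = ½(11.5)(0.384)² = 0.8479 kg·m²; I_B = ½(2.82)(0.422)² = 0.2511 kg·m².
Taking A's sense as positive: L = (0.8479)(52.3) − (0.2511)(14.7) = 40.65 kg·m²·rad/s.
Combined I = 0.8479 + 0.2511 = 1.099 kg·m².
ω_f = L / I = 40.65 / 1.099 = 36.99 rad/s.

|ω_f| ≈ 37.0 rad/s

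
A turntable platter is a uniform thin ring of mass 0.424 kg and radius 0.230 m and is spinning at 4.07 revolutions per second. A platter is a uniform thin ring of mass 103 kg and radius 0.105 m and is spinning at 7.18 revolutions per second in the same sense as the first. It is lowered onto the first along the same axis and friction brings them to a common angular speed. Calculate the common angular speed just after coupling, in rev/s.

No external torque acts about the common axis, so total angular momentum is conserved.
Moments of inertia: I_A = (0.424)(0.230)² = 0.02243 kg·m²; I_B = (103)(0.105)² = 1.136 kg·m².
Taking A's sense as positive: L = (0.02243)(4.07) + (1.136)(7.18) = 8.245 kg·m²·rev/s.
Combined I = 0.02243 + 1.136 = 1.158 kg·m².
ω_f = L / I = 8.245 / 1.158 = 7.120 rev/s.

|ω_f| ≈ 7.12 rev/s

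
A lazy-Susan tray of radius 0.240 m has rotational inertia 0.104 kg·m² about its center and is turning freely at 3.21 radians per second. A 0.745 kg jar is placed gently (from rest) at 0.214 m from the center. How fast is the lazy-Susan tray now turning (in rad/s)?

ω_f ≈ 2.42 rad/s

The added mass arrives with no angular momentum about the center, and any external torque about the center is negligible, so the system's angular momentum is conserved.
Added inertia Σmr² = (0.745)(0.214)² = 0.03412 kg·m²; I_f = 0.1040 + 0.03412 = 0.1381 kg·m².
ω_f = I_p ω_i / I_f = (0.1040)(3.21) / 0.1381 = 2.417 rad/s.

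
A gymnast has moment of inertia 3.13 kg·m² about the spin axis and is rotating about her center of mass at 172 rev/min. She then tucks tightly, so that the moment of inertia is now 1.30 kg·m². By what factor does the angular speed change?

ω₂/ω₁ ≈ 2.41

Angular momentum about the spin axis is conserved since the torque about it is zero.
ω₂/ω₁ = I₁/I₂ = 3.130 / 1.300 = 2.408.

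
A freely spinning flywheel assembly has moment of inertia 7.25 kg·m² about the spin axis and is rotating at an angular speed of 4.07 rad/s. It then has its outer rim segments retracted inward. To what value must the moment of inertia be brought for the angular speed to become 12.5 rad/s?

I₂ ≈ 2.36 kg·m²

No external torque acts about the spin axis, so angular momentum is conserved.
I₂ = I₁ω₁ / ω₂ = (7.25)(4.07) / (12.5) = 2.361 kg·m².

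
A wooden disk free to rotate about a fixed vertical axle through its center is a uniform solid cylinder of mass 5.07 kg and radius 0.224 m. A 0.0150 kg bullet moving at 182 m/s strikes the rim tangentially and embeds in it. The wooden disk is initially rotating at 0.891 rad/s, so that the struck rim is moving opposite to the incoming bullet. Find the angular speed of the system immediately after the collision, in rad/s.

|ω_f| ≈ 3.89 rad/s

About the axle the impulsive forces during the collision are internal, so angular momentum about that axis is conserved.
I_p = ½(5.07)(0.224)² = 0.1272 kg·m². Taking the sense of the bullet's angular momentum as positive, L_{bullet} = m v R = (0.0150)(182)(0.224) = 0.6115 kg·m²/s.
L_i = −I_p ω_p + m v R = −(0.1272)(0.891) + 0.6115 = 0.4982 kg·m²/s.
After sticking, I_f = I_p + m R² = 0.1272 + (0.0150)(0.224)² = 0.1279 kg·m².
ω_f = L_i / I_f = 0.4982 / 0.1279 = 3.894 rad/s.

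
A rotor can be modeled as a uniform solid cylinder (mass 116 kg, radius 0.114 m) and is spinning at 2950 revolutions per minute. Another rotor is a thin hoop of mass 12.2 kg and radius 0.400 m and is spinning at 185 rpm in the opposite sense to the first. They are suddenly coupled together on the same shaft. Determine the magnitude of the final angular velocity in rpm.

|ω_f| ≈ 688 rpm

The coupling torques are internal; angular momentum about the shared axis is conserved.
Moments of inertia: I_A = ½(116)(0.114)² = 0.7538 kg·m²; I_B = (12.2)(0.400)² = 1.952 kg·m².
Taking A's sense as positive: L = (0.7538)(2950) − (1.952)(185) = 1862 kg·m²·rpm.
Combined I = 0.7538 + 1.952 = 2.706 kg·m².
ω_f = L / I = 1862 / 2.706 = 688.3 rpm.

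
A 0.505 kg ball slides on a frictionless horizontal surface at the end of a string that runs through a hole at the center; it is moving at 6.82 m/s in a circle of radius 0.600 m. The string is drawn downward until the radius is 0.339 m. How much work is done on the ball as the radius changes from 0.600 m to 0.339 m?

W ≈ 25.0 J

Central (radial) force ⇒ zero torque about the center ⇒ m v r is constant.
v₂ = v₁ r₁ / r₂ = (6.82)(0.600) / (0.339) = 12.07 m/s.
W = ΔKE = ½m(v₂² − v₁²) = 25.05 J.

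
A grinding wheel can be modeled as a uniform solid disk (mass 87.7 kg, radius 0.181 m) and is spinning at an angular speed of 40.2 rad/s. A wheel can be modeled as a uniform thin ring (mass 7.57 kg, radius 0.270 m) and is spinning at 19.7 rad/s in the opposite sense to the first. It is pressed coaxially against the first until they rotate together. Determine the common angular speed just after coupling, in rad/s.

|ω_f| ≈ 23.6 rad/s

No external torque acts about the common axis, so total angular momentum is conserved.
Moments of inertia: I_A = ½(87.7)(0.181)² = 1.437 kg·m²; I_B = (7.57)(0.270)² = 0.5519 kg·m².
Taking A's sense as positive: L = (1.437)(40.2) − (0.5519)(19.7) = 46.88 kg·m²·rad/s.
Combined I = 1.437 + 0.5519 = 1.988 kg·m².
ω_f = L / I = 46.88 / 1.988 = 23.58 rad/s.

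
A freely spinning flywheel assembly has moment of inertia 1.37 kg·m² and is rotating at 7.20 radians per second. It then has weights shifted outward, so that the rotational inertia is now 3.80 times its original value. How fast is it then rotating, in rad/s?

ω₂ ≈ 1.89 rad/s

With no external torque about the axis, L is conserved: I₁ω₁ = I₂ω₂.
I₂ = 3.80 × 1.37 = 5.206 kg·m².
ω₂ = I₁ω₁ / I₂ = (1.370)(7.20 rad/s) / (5.206) = 1.895 rad/s.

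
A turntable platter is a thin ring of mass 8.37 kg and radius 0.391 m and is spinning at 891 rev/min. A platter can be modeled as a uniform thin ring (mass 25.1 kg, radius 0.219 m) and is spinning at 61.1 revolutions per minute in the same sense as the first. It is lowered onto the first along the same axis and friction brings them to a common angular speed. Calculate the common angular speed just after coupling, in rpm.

|ω_f| ≈ 489 rpm

No external torque acts about the common axis, so total angular momentum is conserved.
Moments of inertia: I_A = (8.37)(0.391)² = 1.280 kg·m²; I_B = (25.1)(0.219)² = 1.204 kg·m².
Taking A's sense as positive: L = (1.280)(891) + (1.204)(61.1) = 1214 kg·m²·rpm.
Combined I = 1.280 + 1.204 = 2.483 kg·m².
ω_f = L / I = 1214 / 2.483 = 488.7 rpm.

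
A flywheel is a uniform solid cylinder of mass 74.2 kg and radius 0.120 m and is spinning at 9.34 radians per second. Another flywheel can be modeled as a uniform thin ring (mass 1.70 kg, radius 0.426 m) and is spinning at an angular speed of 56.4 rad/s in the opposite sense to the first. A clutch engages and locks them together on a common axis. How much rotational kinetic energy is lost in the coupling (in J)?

The coupling torques are internal; angular momentum about the shared axis is conserved.
Moments of inertia: I_A = ½(74.2)(0.120)² = 0.5342 kg·m²; I_B = (1.70)(0.426)² = 0.3085 kg·m².
Taking A's sense as positive: L = (0.5342)(9.34) − (0.3085)(56.4) = -12.41 kg·m²·rad/s.
Combined I = 0.5342 + 0.3085 = 0.8427 kg·m².
ω_f = L / I = -12.41 / 0.8427 = -14.73 rad/s.
KE_i = ½ΣIω² = 514.0 J; KE_f = ½(0.8427)(14.73)² = 91.37 J.

ΔKE lost ≈ 423 J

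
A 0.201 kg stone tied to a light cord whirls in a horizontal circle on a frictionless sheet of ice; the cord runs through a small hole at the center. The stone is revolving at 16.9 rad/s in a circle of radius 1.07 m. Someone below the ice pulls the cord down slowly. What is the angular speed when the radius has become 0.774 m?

No torque about the axis ⇒ m r₁² ω₁ = m r₂² ω₂.
ω₂ = ω₁ (r₁/r₂)² = (16.9)(1.07/0.774)² = 32.30 rad/s.

ω₂ ≈ 32.3 rad/s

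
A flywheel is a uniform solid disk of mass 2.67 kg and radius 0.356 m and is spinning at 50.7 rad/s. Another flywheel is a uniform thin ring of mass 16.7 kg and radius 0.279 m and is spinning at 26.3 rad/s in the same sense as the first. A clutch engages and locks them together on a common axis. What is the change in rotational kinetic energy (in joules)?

ΔKE ≈ -44.6 J

The coupling torques are internal; angular momentum about the shared axis is conserved.
Moments of inertia: I_A = ½(2.67)(0.356)² = 0.1692 kg·m²; I_B = (16.7)(0.279)² = 1.300 kg·m².
Taking A's sense as positive: L = (0.1692)(50.7) + (1.300)(26.3) = 42.77 kg·m²·rad/s.
Combined I = 0.1692 + 1.300 = 1.469 kg·m².
ω_f = L / I = 42.77 / 1.469 = 29.11 rad/s.
KE_i = ½ΣIω² = 667.0 J; KE_f = ½(1.469)(29.11)² = 622.5 J.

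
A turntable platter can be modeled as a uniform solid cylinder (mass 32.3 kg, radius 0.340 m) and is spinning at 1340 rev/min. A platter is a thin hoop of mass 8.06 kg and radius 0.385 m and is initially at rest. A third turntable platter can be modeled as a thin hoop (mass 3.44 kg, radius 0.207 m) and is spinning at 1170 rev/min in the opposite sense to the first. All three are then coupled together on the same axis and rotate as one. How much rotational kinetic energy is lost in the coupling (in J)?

No external torque acts about the common axis, so total angular momentum is conserved.
Moments of inertia: I_A = ½(32.3)(0.340)² = 1.867 kg·m²; I_B = (8.06)(0.385)² = 1.195 kg·m²; I_C = (3.44)(0.207)² = 0.1474 kg·m².
Taking A's sense as positive: L = (1.867)(1340) − (0.1474)(1170) = 2329 kg·m²·rpm.
Combined I = 1.867 + 1.195 + 0.1474 = 3.209 kg·m².
ω_f = L / I = 2329 / 3.209 = 725.8 rpm.
KE_i = ½ΣIω² = 19490 J; KE_f = ½(3.209)(76.01)² = 9270 J.

ΔKE lost ≈ 10200 J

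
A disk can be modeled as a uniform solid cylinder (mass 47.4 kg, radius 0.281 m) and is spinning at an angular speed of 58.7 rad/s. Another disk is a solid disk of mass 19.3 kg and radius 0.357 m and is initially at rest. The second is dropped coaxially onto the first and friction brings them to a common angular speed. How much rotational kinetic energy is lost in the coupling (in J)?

ΔKE lost ≈ 1280 J

No external torque acts about the common axis, so total angular momentum is conserved.
Moments of inertia: I_A = ½(47.4)(0.281)² = 1.871 kg·m²; I_B = ½(19.3)(0.357)² = 1.230 kg·m².
Taking A's sense as positive: L = (1.871)(58.7) = 109.8 kg·m²·rad/s.
Combined I = 1.871 + 1.230 = 3.101 kg·m².
ω_f = L / I = 109.8 / 3.101 = 35.42 rad/s.
KE_i = ½ΣIω² = 3224 J; KE_f = ½(3.101)(35.42)² = 1945 J.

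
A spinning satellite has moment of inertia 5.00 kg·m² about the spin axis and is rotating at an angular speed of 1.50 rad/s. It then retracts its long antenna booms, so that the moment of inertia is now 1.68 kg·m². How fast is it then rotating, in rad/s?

ω₂ ≈ 4.46 rad/s

With no external torque about the axis, L is conserved: I₁ω₁ = I₂ω₂.
ω₂ = I₁ω₁ / I₂ = (5.000)(1.50 rad/s) / (1.680) = 4.464 rad/s.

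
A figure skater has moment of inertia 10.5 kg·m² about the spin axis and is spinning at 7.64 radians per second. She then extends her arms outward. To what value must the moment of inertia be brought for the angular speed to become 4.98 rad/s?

With no external torque about the axis, L is conserved: I₁ω₁ = I₂ω₂.
I₂ = I₁ω₁ / ω₂ = (10.5)(7.64) / (4.98) = 16.11 kg·m².

I₂ ≈ 16.1 kg·m²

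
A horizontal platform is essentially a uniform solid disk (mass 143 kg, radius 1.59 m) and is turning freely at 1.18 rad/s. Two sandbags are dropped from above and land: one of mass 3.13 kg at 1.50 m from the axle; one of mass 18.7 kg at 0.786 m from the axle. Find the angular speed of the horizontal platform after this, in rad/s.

The added mass arrives with no angular momentum about the axle, and any external torque about the axle is negligible, so the system's angular momentum is conserved.
I_p = ½(143)(1.59)² = 180.8 kg·m².
Added inertia Σmr² = (3.13)(1.50)² + (18.7)(0.786)² = 18.60 kg·m²; I_f = 180.8 + 18.60 = 199.4 kg·m².
ω_f = I_p ω_i / I_f = (180.8)(1.18) / 199.4 = 1.070 rad/s.

ω_f ≈ 1.07 rad/s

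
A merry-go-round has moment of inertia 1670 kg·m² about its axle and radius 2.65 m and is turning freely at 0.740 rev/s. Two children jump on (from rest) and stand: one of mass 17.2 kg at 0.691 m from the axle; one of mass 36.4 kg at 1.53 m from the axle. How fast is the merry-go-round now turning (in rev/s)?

The added mass arrives with no angular momentum about the axle, and any external torque about the axle is negligible, so the system's angular momentum is conserved.
Added inertia Σmr² = (17.2)(0.691)² + (36.4)(1.53)² = 93.42 kg·m²; I_f = 1670 + 93.42 = 1763 kg·m².
ω_f = I_p ω_i / I_f = (1670)(0.740) / 1763 = 0.7008 rev/s.

ω_f ≈ 0.701 rev/s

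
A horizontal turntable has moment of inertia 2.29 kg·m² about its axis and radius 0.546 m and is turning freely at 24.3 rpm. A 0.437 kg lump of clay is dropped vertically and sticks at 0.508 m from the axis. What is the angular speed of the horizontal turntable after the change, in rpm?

ω_f ≈ 23.2 rpm

No external torque acts about the axis; L_before = L_after.
Added inertia Σmr² = (0.437)(0.508)² = 0.1128 kg·m²; I_f = 2.290 + 0.1128 = 2.403 kg·m².
ω_f = I_p ω_i / I_f = (2.290)(24.3) / 2.403 = 23.16 rpm.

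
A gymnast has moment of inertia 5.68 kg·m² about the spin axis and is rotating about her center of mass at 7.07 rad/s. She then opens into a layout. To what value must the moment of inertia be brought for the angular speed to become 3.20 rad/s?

I₂ ≈ 12.5 kg·m²

No external torque acts about the spin axis, so angular momentum is conserved.
I₂ = I₁ω₁ / ω₂ = (5.68)(7.07) / (3.20) = 12.55 kg·m².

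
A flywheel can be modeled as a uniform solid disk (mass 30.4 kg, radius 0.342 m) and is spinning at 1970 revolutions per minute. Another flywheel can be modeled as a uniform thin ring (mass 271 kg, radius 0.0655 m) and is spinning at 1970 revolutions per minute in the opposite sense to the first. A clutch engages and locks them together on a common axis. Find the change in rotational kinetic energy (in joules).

No external torque acts about the common axis, so total angular momentum is conserved.
Moments of inertia: I_A = ½(30.4)(0.342)² = 1.778 kg·m²; I_B = (271)(0.0655)² = 1.163 kg·m².
Taking A's sense as positive: L = (1.778)(1970) − (1.163)(1970) = 1212 kg·m²·rpm.
Combined I = 1.778 + 1.163 = 2.941 kg·m².
ω_f = L / I = 1212 / 2.941 = 412.2 rpm.
KE_i = ½ΣIω² = 62570 J; KE_f = ½(2.941)(43.16)² = 2739 J.

ΔKE ≈ -59800 J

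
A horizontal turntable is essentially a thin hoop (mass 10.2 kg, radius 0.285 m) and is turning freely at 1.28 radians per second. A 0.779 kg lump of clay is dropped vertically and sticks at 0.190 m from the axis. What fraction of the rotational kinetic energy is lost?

The added mass arrives with no angular momentum about the axis, and any external torque about the axis is negligible, so the system's angular momentum is conserved.
I_p = (10.2)(0.285)² = 0.8285 kg·m².
Added inertia Σmr² = (0.779)(0.190)² = 0.02812 kg·m²; I_f = 0.8285 + 0.02812 = 0.8566 kg·m².
ω_f = I_p ω_i / I_f = (0.8285)(1.28) / 0.8566 = 1.238 rad/s.
KE_i = ½(0.8285)(1.280 rad/s)² = 0.6787 J; KE_f = ½(0.8566)(1.238)² = 0.6564 J.
Fraction lost = 0.03283.

fraction ≈ 0.0328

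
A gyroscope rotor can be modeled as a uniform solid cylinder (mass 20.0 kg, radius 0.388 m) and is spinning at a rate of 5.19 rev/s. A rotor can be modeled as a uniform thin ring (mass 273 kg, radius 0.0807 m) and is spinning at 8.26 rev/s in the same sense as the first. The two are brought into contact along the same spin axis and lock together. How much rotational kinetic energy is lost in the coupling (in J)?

The coupling torques are internal; angular momentum about the shared axis is conserved.
Moments of inertia: I_A = ½(20.0)(0.388)² = 1.505 kg·m²; I_B = (273)(0.0807)² = 1.778 kg·m².
Taking A's sense as positive: L = (1.505)(5.19) + (1.778)(8.26) = 22.50 kg·m²·rev/s.
Combined I = 1.505 + 1.778 = 3.283 kg·m².
ω_f = L / I = 22.50 / 3.283 = 6.852 rev/s.
KE_i = ½ΣIω² = 3195 J; KE_f = ½(3.283)(43.05)² = 3043 J.

ΔKE lost ≈ 152 J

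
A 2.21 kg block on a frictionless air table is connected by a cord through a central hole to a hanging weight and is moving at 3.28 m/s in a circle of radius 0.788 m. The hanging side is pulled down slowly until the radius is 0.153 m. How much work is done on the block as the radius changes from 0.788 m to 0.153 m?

W ≈ 303 J

The only horizontal force on the mass is along the cord (radial), so it exerts no torque about the hole and angular momentum m v r is conserved.
v₂ = v₁ r₁ / r₂ = (3.28)(0.788) / (0.153) = 16.89 m/s.
W = ΔKE = ½m(v₂² − v₁²) = 303.5 J.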